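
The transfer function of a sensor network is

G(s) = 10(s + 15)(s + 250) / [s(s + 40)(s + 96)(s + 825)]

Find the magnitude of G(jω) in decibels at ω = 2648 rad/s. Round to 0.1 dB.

At s = jω = j2648:
zero (s+15): 15 + j2648 → |·| = √(15²+2648²) = √7012129 ≈ 2648, ∠ = arctan(2648/15) ≈ 89.68°
zero (s+250): 250 + j2648 → |·| = √(250²+2648²) = √7074404 ≈ 2659.8, ∠ = arctan(2648/250) ≈ 84.61°
pole (s+40): 40 + j2648 → |·| = √(40²+2648²) = √7013504 ≈ 2648.3, ∠ = arctan(2648/40) ≈ 89.13°
pole (s+96): 96 + j2648 → |·| = √(96²+2648²) = √7021120 ≈ 2649.7, ∠ = arctan(2648/96) ≈ 87.92°
pole (s+825): 825 + j2648 → |·| = √(825²+2648²) = √7692529 ≈ 2773.5, ∠ = arctan(2648/825) ≈ 72.70°
pole at origin: |s| = 2648, ∠ = 90.00° (in denominator)
|G| = 10 · 7.0432e+06 / 5.1536e+13 ≈ 1.3667e-06
Gain = 20 log₁₀(1.3667e-06) ≈ -117.29 dB

-117.3 dB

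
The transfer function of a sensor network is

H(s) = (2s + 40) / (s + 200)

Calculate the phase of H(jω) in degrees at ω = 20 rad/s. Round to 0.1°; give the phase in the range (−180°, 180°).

39.3°

Substitute s = j20:
Numerator: 2(j20) + 40 = 40 + j40
Denominator: (j20) + 200 = 200 + j20
|N| = √(40² + 40²) ≈ 56.569, ∠N ≈ 45.00°
|D| = √(200² + 20²) ≈ 201, ∠D ≈ 5.71°
∠H = 45.00° − 5.71° = 39.29°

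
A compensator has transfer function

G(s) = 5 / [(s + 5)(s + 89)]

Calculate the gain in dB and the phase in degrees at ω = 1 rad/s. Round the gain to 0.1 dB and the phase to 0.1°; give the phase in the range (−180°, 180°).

At s = jω = j1:
pole (s+5): 5 + j1 → |·| = √(5²+1²) = √26 ≈ 5.099, ∠ = arctan(1/5) ≈ 11.31°
pole (s+89): 89 + j1 → |·| = √(89²+1²) = √7922 ≈ 89.006, ∠ = arctan(1/89) ≈ 0.64°
|G| = 5 / 453.84 ≈ 0.011017
Gain = 20 log₁₀(0.011017) ≈ -39.16 dB
∠G = 0.00° − 11.95° = -11.95°

-39.2 dB, -12.0°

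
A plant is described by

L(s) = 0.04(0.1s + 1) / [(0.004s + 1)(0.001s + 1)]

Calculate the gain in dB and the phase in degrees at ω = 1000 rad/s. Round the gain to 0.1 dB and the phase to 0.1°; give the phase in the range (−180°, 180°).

At ω = 1000 rad/s:
zero (1 + j1000·0.1) = 1 + j100 → |·| ≈ 100, ∠ ≈ 89.43°
pole (1 + j1000·0.004) = 1 + j4 → |·| ≈ 4.1231, ∠ ≈ 75.96°
pole (1 + j1000·0.001) = 1 + j1 → |·| ≈ 1.4142, ∠ ≈ 45.00°
|L| = 0.04 · 100 / (4.1231 · 1.4142) ≈ 0.686
Gain = 20 log₁₀(0.686) ≈ -3.27 dB
∠L = (89.43°) − (75.96° + 45.00°) = -31.53°

-3.3 dB, -31.5°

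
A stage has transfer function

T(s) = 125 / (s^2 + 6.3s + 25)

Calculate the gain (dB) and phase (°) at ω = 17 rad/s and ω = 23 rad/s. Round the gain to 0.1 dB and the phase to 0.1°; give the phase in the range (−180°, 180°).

ω = 17: -7.2 dB, -157.9°; ω = 23: -12.5 dB, -164.0°

At s = jω = j17:
quadratic: (j17)² + 6.3·j17 + 25 = -264 + j107.1 → |·| ≈ 284.9, ∠ ≈ 157.92°
|T| = 125 / 284.9 ≈ 0.43875
Gain = 20 log₁₀(0.43875) ≈ -7.16 dB
∠T = 0.00° − 157.92° = -157.92°

At s = jω = j23:
quadratic: (j23)² + 6.3·j23 + 25 = -504 + j144.9 → |·| ≈ 524.42, ∠ ≈ 163.96°
|T| = 125 / 524.42 ≈ 0.23836
Gain = 20 log₁₀(0.23836) ≈ -12.46 dB
∠T = 0.00° − 163.96° = -163.96°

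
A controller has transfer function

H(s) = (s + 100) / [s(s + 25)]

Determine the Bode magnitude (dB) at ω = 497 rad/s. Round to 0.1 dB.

-53.8 dB

At s = jω = j497:
zero (s+100): 100 + j497 → |·| = √(100²+497²) = √257009 ≈ 506.96, ∠ = arctan(497/100) ≈ 78.62°
pole (s+25): 25 + j497 → |·| = √(25²+497²) = √247634 ≈ 497.63, ∠ = arctan(497/25) ≈ 87.12°
pole at origin: |s| = 497, ∠ = 90.00° (in denominator)
|H| = 1 · 506.96 / 2.4732e+05 ≈ 0.0020498
Gain = 20 log₁₀(0.0020498) ≈ -53.77 dB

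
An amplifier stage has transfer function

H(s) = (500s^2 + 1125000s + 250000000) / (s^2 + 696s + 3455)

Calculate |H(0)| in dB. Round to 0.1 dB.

H(0) = 250000000 / 3455 ≈ 72359
20 log₁₀(72359) ≈ 97.19 dB

97.2 dB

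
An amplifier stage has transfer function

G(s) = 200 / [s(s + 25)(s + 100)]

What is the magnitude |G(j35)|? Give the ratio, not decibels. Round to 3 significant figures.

0.00125

At s = jω = j35:
pole (s+25): 25 + j35 → |·| = √(25²+35²) = √1850 ≈ 43.012, ∠ = arctan(35/25) ≈ 54.46°
pole (s+100): 100 + j35 → |·| = √(100²+35²) = √11225 ≈ 105.95, ∠ = arctan(35/100) ≈ 19.29°
pole at origin: |s| = 35, ∠ = 90.00° (in denominator)
|G| = 200 / 1.595e+05 ≈ 0.0012539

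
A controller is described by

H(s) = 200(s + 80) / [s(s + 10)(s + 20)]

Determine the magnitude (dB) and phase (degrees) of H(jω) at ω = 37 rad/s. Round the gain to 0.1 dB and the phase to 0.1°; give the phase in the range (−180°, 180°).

At s = jω = j37:
zero (s+80): 80 + j37 → |·| = √(80²+37²) = √7769 ≈ 88.142, ∠ = arctan(37/80) ≈ 24.82°
pole (s+10): 10 + j37 → |·| = √(10²+37²) = √1469 ≈ 38.328, ∠ = arctan(37/10) ≈ 74.88°
pole (s+20): 20 + j37 → |·| = √(20²+37²) = √1769 ≈ 42.059, ∠ = arctan(37/20) ≈ 61.61°
pole at origin: |s| = 37, ∠ = 90.00° (in denominator)
|H| = 200 · 88.142 / 59645 ≈ 0.29556
Gain = 20 log₁₀(0.29556) ≈ -10.59 dB
∠H = 24.82° − 226.49° = -201.67° ≡ 158.33° (principal value)

-10.6 dB, 158.3°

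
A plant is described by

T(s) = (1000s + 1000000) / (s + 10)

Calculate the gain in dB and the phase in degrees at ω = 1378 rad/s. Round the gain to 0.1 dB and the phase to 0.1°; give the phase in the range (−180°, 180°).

61.8 dB, -35.6°

Substitute s = j1378:
Numerator: 1000(j1378) + 1000000 = 1000000 + j1378000
Denominator: (j1378) + 10 = 10 + j1378
|N| = √(1000000² + 1378000²) ≈ 1.7026e+06, ∠N ≈ 54.03°
|D| = √(10² + 1378²) ≈ 1378, ∠D ≈ 89.58°
|T| = 1.7026e+06 / 1378 ≈ 1235.6
Gain = 20 log₁₀(1235.6) ≈ 61.84 dB
∠T = 54.03° − 89.58° = -35.55°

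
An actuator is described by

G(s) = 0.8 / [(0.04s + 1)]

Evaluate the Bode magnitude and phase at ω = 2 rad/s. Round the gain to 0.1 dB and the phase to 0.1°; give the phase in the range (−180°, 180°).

-2.0 dB, -4.6°

At ω = 2 rad/s:
pole (1 + j2·0.04) = 1 + j0.08 → |·| ≈ 1.0032, ∠ ≈ 4.57°
|G| = 0.8 · 1 / (1.0032) ≈ 0.79745
Gain = 20 log₁₀(0.79745) ≈ -1.97 dB
∠G = (0°) − (4.57°) = -4.57°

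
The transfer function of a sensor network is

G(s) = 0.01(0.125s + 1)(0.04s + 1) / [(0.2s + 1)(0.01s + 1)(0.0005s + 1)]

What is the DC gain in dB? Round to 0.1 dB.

-40.0 dB

G(0) = 0.01 · 1 / 1 = 0.01
20 log₁₀(0.01) ≈ -40.00 dB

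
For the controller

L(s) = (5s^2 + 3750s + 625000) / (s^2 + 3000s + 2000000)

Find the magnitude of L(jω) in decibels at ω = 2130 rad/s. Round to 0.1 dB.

10.7 dB

Substitute s = j2130:
Numerator: 5(j2130)^2 + 3750(j2130) + 625000 = -22059500 + j7987500
Denominator: (j2130)^2 + 3000(j2130) + 2000000 = -2536900 + j6390000
|N| = √(22059500² + 7987500²) ≈ 2.3461e+07, ∠N ≈ 160.10°
|D| = √(2536900² + 6390000²) ≈ 6.8752e+06, ∠D ≈ 111.65°
|L| = 2.3461e+07 / 6.8752e+06 ≈ 3.4124
Gain = 20 log₁₀(3.4124) ≈ 10.66 dB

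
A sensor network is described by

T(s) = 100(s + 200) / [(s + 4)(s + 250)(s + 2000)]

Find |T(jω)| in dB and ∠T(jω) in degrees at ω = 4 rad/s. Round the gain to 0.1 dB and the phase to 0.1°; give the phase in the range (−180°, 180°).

-43.0 dB, -44.9°

At s = jω = j4:
zero (s+200): 200 + j4 → |·| = √(200²+4²) = √40016 ≈ 200.04, ∠ = arctan(4/200) ≈ 1.15°
pole (s+4): 4 + j4 → |·| = √(4²+4²) = √32 ≈ 5.6569, ∠ = arctan(4/4) ≈ 45.00°
pole (s+250): 250 + j4 → |·| = √(250²+4²) = √62516 ≈ 250.03, ∠ = arctan(4/250) ≈ 0.92°
pole (s+2000): 2000 + j4 → |·| = √(2000²+4²) = √4000016 ≈ 2000, ∠ = arctan(4/2000) ≈ 0.11°
|T| = 100 · 200.04 / 2.8288e+06 ≈ 0.0070715
Gain = 20 log₁₀(0.0070715) ≈ -43.01 dB
∠T = 1.15° − 46.03° = -44.88°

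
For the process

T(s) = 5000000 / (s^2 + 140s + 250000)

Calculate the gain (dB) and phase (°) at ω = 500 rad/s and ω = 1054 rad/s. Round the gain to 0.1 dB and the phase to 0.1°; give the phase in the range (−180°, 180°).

ω = 500: 37.1 dB, -90.0°; ω = 1054: 15.2 dB, -170.3°

At s = jω = j500:
quadratic: (j500)² + 140·j500 + 250000 = 0 + j70000 → |·| ≈ 70000, ∠ ≈ 90.00°
|T| = 5000000 / 70000 ≈ 71.429
Gain = 20 log₁₀(71.429) ≈ 37.08 dB
∠T = 0.00° − 90.00° = -90.00°

At s = jω = j1054:
quadratic: (j1054)² + 140·j1054 + 250000 = -860916 + j147560 → |·| ≈ 8.7347e+05, ∠ ≈ 170.27°
|T| = 5000000 / 8.7347e+05 ≈ 5.7243
Gain = 20 log₁₀(5.7243) ≈ 15.15 dB
∠T = 0.00° − 170.27° = -170.27°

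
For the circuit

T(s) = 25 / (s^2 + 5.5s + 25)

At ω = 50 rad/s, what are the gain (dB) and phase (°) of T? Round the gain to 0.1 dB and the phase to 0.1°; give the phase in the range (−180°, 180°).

-40.0 dB, -173.7°

At s = jω = j50:
quadratic: (j50)² + 5.5·j50 + 25 = -2475 + j275 → |·| ≈ 2490.2, ∠ ≈ 173.66°
|T| = 25 / 2490.2 ≈ 0.010039
Gain = 20 log₁₀(0.010039) ≈ -39.97 dB
∠T = 0.00° − 173.66° = -173.66°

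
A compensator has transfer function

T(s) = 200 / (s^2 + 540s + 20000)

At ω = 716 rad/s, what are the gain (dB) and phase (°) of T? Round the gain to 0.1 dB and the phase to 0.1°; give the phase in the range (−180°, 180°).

-69.9 dB, -141.9°

Substitute s = j716:
Numerator: 200 = 200 + j0
Denominator: (j716)^2 + 540(j716) + 20000 = -492656 + j386640
|N| = √(200² + 0²) ≈ 200, ∠N ≈ 0.00°
|D| = √(492656² + 386640²) ≈ 6.2626e+05, ∠D ≈ 141.87°
|T| = 200 / 6.2626e+05 ≈ 0.00031936
Gain = 20 log₁₀(0.00031936) ≈ -69.91 dB
∠T = 0.00° − 141.87° = -141.87°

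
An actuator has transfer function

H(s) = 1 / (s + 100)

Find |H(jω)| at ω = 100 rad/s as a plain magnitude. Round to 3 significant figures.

Substitute s = j100:
Numerator: 1 = 1 + j0
Denominator: (j100) + 100 = 100 + j100
|N| = √(1² + 0²) ≈ 1, ∠N ≈ 0.00°
|D| = √(100² + 100²) ≈ 141.42, ∠D ≈ 45.00°
|H| = 1 / 141.42 ≈ 0.0070711

0.00707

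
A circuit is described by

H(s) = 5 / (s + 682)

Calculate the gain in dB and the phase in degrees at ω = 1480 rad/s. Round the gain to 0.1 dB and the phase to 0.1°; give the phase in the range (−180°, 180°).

At s = jω = j1480:
pole (s+682): 682 + j1480 → |·| = √(682²+1480²) = √2655524 ≈ 1629.6, ∠ = arctan(1480/682) ≈ 65.26°
|H| = 5 / 1629.6 ≈ 0.0030682
Gain = 20 log₁₀(0.0030682) ≈ -50.26 dB
∠H = 0.00° − 65.26° = -65.26°

-50.3 dB, -65.3°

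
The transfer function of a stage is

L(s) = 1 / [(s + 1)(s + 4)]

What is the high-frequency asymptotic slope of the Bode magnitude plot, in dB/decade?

Each pole contributes −20 dB/decade at high frequency; each zero contributes +20 dB/decade.
Net: 0 zero(s) − 2 pole(s) → -40 dB/decade.

-40 dB/decade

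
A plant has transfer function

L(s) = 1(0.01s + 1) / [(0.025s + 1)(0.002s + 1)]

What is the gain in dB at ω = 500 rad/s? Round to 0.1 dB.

At ω = 500 rad/s:
zero (1 + j500·0.01) = 1 + j5 → |·| ≈ 5.099, ∠ ≈ 78.69°
pole (1 + j500·0.025) = 1 + j12.5 → |·| ≈ 12.54, ∠ ≈ 85.43°
pole (1 + j500·0.002) = 1 + j1 → |·| ≈ 1.4142, ∠ ≈ 45.00°
|L| = 1 · 5.099 / (12.54 · 1.4142) ≈ 0.28753
Gain = 20 log₁₀(0.28753) ≈ -10.83 dB

-10.8 dB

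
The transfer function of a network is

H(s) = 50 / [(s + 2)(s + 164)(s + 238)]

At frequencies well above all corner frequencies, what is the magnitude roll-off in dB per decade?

Each pole contributes −20 dB/decade at high frequency; each zero contributes +20 dB/decade.
Net: 0 zero(s) − 3 pole(s) → -60 dB/decade.

-60 dB/decade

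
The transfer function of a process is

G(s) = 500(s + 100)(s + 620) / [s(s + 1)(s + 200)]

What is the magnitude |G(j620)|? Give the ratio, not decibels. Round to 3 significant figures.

At s = jω = j620:
zero (s+100): 100 + j620 → |·| = √(100²+620²) = √394400 ≈ 628.01, ∠ = arctan(620/100) ≈ 80.84°
zero (s+620): 620 + j620 → |·| = √(620²+620²) = √768800 ≈ 876.81, ∠ = arctan(620/620) ≈ 45.00°
pole (s+1): 1 + j620 → |·| = √(1²+620²) = √384401 ≈ 620, ∠ = arctan(620/1) ≈ 89.91°
pole (s+200): 200 + j620 → |·| = √(200²+620²) = √424400 ≈ 651.46, ∠ = arctan(620/200) ≈ 72.12°
pole at origin: |s| = 620, ∠ = 90.00° (in denominator)
|G| = 500 · 5.5065e+05 / 2.5042e+08 ≈ 1.0995

1.10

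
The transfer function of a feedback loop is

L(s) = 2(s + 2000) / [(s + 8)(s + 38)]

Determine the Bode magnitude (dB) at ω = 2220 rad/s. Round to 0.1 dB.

-58.3 dB

At s = jω = j2220:
zero (s+2000): 2000 + j2220 → |·| = √(2000²+2220²) = √8928400 ≈ 2988, ∠ = arctan(2220/2000) ≈ 47.98°
pole (s+8): 8 + j2220 → |·| = √(8²+2220²) = √4928464 ≈ 2220, ∠ = arctan(2220/8) ≈ 89.79°
pole (s+38): 38 + j2220 → |·| = √(38²+2220²) = √4929844 ≈ 2220.3, ∠ = arctan(2220/38) ≈ 89.02°
|L| = 2 · 2988 / 4.9291e+06 ≈ 0.0012124
Gain = 20 log₁₀(0.0012124) ≈ -58.33 dB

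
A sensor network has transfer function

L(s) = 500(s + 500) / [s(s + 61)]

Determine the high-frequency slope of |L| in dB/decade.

Each pole contributes −20 dB/decade at high frequency; each zero contributes +20 dB/decade.
Net: 1 zero(s) − 2 pole(s) → -20 dB/decade.

-20 dB/decade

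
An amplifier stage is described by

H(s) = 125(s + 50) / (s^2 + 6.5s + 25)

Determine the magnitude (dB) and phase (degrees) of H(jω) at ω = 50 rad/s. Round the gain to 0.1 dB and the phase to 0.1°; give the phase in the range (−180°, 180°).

11.0 dB, -127.5°

At s = jω = j50:
zero (s+50): 50 + j50 → |·| = √(50²+50²) = √5000 ≈ 70.711, ∠ = arctan(50/50) ≈ 45.00°
quadratic: (j50)² + 6.5·j50 + 25 = -2475 + j325 → |·| ≈ 2496.2, ∠ ≈ 172.52°
|H| = 125 · 70.711 / 2496.2 ≈ 3.5409
Gain = 20 log₁₀(3.5409) ≈ 10.98 dB
∠H = 45.00° − 172.52° = -127.52°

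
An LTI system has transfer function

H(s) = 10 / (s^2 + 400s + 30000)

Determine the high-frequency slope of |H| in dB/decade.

Each pole contributes −20 dB/decade at high frequency; each zero contributes +20 dB/decade.
Net: 0 zero(s) − 2 pole(s) → -40 dB/decade.

-40 dB/decade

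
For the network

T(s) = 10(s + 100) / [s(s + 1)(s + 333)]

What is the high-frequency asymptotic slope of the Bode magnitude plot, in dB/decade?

Each pole contributes −20 dB/decade at high frequency; each zero contributes +20 dB/decade.
Net: 1 zero(s) − 3 pole(s) → -40 dB/decade.

-40 dB/decade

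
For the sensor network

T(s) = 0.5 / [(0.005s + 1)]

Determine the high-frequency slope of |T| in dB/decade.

Each pole contributes −20 dB/decade at high frequency; each zero contributes +20 dB/decade.
Net: 0 zero(s) − 1 pole(s) → -20 dB/decade.

-20 dB/decade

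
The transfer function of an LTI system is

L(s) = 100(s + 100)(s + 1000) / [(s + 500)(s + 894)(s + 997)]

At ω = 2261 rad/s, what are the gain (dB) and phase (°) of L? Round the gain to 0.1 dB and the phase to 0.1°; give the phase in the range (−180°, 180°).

At s = jω = j2261:
zero (s+100): 100 + j2261 → |·| = √(100²+2261²) = √5122121 ≈ 2263.2, ∠ = arctan(2261/100) ≈ 87.47°
zero (s+1000): 1000 + j2261 → |·| = √(1000²+2261²) = √6112121 ≈ 2472.3, ∠ = arctan(2261/1000) ≈ 66.14°
pole (s+500): 500 + j2261 → |·| = √(500²+2261²) = √5362121 ≈ 2315.6, ∠ = arctan(2261/500) ≈ 77.53°
pole (s+894): 894 + j2261 → |·| = √(894²+2261²) = √5911357 ≈ 2431.3, ∠ = arctan(2261/894) ≈ 68.43°
pole (s+997): 997 + j2261 → |·| = √(997²+2261²) = √6106130 ≈ 2471.1, ∠ = arctan(2261/997) ≈ 66.20°
|L| = 100 · 5.5953e+06 / 1.3912e+10 ≈ 0.040219
Gain = 20 log₁₀(0.040219) ≈ -27.91 dB
∠L = 153.61° − 212.16° = -58.55°

-27.9 dB, -58.6°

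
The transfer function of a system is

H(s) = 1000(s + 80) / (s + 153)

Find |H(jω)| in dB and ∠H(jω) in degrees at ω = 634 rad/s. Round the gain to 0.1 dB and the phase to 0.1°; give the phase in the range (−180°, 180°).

At s = jω = j634:
zero (s+80): 80 + j634 → |·| = √(80²+634²) = √408356 ≈ 639.03, ∠ = arctan(634/80) ≈ 82.81°
pole (s+153): 153 + j634 → |·| = √(153²+634²) = √425365 ≈ 652.2, ∠ = arctan(634/153) ≈ 76.43°
|H| = 1000 · 639.03 / 652.2 ≈ 979.81
Gain = 20 log₁₀(979.81) ≈ 59.82 dB
∠H = 82.81° − 76.43° = 6.38°

59.8 dB, 6.4°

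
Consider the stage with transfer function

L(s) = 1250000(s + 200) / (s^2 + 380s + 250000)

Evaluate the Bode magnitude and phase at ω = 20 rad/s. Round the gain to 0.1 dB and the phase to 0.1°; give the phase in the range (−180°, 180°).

At s = jω = j20:
zero (s+200): 200 + j20 → |·| = √(200²+20²) = √40400 ≈ 201, ∠ = arctan(20/200) ≈ 5.71°
quadratic: (j20)² + 380·j20 + 250000 = 249600 + j7600 → |·| ≈ 2.4972e+05, ∠ ≈ 1.74°
|L| = 1250000 · 201 / 2.4972e+05 ≈ 1006.1
Gain = 20 log₁₀(1006.1) ≈ 60.05 dB
∠L = 5.71° − 1.74° = 3.97°

60.1 dB, 4.0°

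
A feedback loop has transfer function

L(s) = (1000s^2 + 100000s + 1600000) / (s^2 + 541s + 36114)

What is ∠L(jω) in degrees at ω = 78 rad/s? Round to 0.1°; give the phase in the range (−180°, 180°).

Substitute s = j78:
Numerator: 1000(j78)^2 + 100000(j78) + 1600000 = -4484000 + j7800000
Denominator: (j78)^2 + 541(j78) + 36114 = 30030 + j42198
|N| = √(4484000² + 7800000²) ≈ 8.997e+06, ∠N ≈ 119.89°
|D| = √(30030² + 42198²) ≈ 51793, ∠D ≈ 54.56°
∠L = 119.89° − 54.56° = 65.33°

65.3°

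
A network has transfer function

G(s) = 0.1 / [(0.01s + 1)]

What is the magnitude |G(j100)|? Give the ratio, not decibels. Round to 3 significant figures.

0.0707

At ω = 100 rad/s:
pole (1 + j100·0.01) = 1 + j1 → |·| ≈ 1.4142, ∠ ≈ 45.00°
|G| = 0.1 · 1 / (1.4142) ≈ 0.070711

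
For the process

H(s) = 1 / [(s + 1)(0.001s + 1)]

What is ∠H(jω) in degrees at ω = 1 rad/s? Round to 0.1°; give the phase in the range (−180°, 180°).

-45.1°

At ω = 1 rad/s:
pole (1 + j1·1) = 1 + j1 → |·| ≈ 1.4142, ∠ ≈ 45.00°
pole (1 + j1·0.001) = 1 + j0.001 → |·| ≈ 1, ∠ ≈ 0.06°
∠H = (0°) − (45.00° + 0.06°) = -45.06°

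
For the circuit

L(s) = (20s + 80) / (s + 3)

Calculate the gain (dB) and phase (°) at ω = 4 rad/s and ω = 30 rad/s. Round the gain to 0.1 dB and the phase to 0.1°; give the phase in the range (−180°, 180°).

Substitute s = j4:
Numerator: 20(j4) + 80 = 80 + j80
Denominator: (j4) + 3 = 3 + j4
|N| = √(80² + 80²) ≈ 113.14, ∠N ≈ 45.00°
|D| = √(3² + 4²) ≈ 5, ∠D ≈ 53.13°
|L| = 113.14 / 5 ≈ 22.628
Gain = 20 log₁₀(22.628) ≈ 27.09 dB
∠L = 45.00° − 53.13° = -8.13°

Substitute s = j30:
Numerator: 20(j30) + 80 = 80 + j600
Denominator: (j30) + 3 = 3 + j30
|N| = √(80² + 600²) ≈ 605.31, ∠N ≈ 82.41°
|D| = √(3² + 30²) ≈ 30.15, ∠D ≈ 84.29°
|L| = 605.31 / 30.15 ≈ 20.077
Gain = 20 log₁₀(20.077) ≈ 26.05 dB
∠L = 82.41° − 84.29° = -1.88°

ω = 4: 27.1 dB, -8.1°; ω = 30: 26.1 dB, -1.9°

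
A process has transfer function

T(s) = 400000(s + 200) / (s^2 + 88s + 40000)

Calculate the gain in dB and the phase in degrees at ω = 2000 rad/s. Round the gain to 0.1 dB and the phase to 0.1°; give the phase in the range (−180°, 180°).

At s = jω = j2000:
zero (s+200): 200 + j2000 → |·| = √(200²+2000²) = √4040000 ≈ 2010, ∠ = arctan(2000/200) ≈ 84.29°
quadratic: (j2000)² + 88·j2000 + 40000 = -3960000 + j176000 → |·| ≈ 3.9639e+06, ∠ ≈ 177.46°
|T| = 400000 · 2010 / 3.9639e+06 ≈ 202.83
Gain = 20 log₁₀(202.83) ≈ 46.14 dB
∠T = 84.29° − 177.46° = -93.17°

46.1 dB, -93.2°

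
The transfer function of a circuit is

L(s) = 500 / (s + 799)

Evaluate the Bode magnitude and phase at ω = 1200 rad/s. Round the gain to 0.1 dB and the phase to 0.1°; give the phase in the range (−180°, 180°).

At s = jω = j1200:
pole (s+799): 799 + j1200 → |·| = √(799²+1200²) = √2078401 ≈ 1441.7, ∠ = arctan(1200/799) ≈ 56.34°
|L| = 500 / 1441.7 ≈ 0.34681
Gain = 20 log₁₀(0.34681) ≈ -9.20 dB
∠L = 0.00° − 56.34° = -56.34°

-9.2 dB, -56.3°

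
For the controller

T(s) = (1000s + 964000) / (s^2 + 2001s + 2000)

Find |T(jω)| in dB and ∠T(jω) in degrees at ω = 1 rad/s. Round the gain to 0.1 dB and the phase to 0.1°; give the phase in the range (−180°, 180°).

50.7 dB, -45.0°

Substitute s = j1:
Numerator: 1000(j1) + 964000 = 964000 + j1000
Denominator: (j1)^2 + 2001(j1) + 2000 = 1999 + j2001
|N| = √(964000² + 1000²) ≈ 9.64e+05, ∠N ≈ 0.06°
|D| = √(1999² + 2001²) ≈ 2828.4, ∠D ≈ 45.03°
|T| = 9.64e+05 / 2828.4 ≈ 340.83
Gain = 20 log₁₀(340.83) ≈ 50.65 dB
∠T = 0.06° − 45.03° = -44.97°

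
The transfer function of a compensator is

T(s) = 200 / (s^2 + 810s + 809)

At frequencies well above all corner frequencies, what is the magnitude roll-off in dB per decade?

-40 dB/decade

Each pole contributes −20 dB/decade at high frequency; each zero contributes +20 dB/decade.
Net: 0 zero(s) − 2 pole(s) → -40 dB/decade.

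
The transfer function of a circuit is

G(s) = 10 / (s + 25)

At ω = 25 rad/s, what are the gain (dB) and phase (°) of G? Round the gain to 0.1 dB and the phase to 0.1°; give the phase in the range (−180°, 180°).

Substitute s = j25:
Numerator: 10 = 10 + j0
Denominator: (j25) + 25 = 25 + j25
|N| = √(10² + 0²) ≈ 10, ∠N ≈ 0.00°
|D| = √(25² + 25²) ≈ 35.355, ∠D ≈ 45.00°
|G| = 10 / 35.355 ≈ 0.28285
Gain = 20 log₁₀(0.28285) ≈ -10.97 dB
∠G = 0.00° − 45.00° = -45.00°

-11.0 dB, -45.0°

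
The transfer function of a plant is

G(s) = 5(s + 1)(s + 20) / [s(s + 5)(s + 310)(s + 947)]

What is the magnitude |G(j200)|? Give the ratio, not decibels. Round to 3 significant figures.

At s = jω = j200:
zero (s+1): 1 + j200 → |·| = √(1²+200²) = √40001 ≈ 200, ∠ = arctan(200/1) ≈ 89.71°
zero (s+20): 20 + j200 → |·| = √(20²+200²) = √40400 ≈ 201, ∠ = arctan(200/20) ≈ 84.29°
pole (s+5): 5 + j200 → |·| = √(5²+200²) = √40025 ≈ 200.06, ∠ = arctan(200/5) ≈ 88.57°
pole (s+310): 310 + j200 → |·| = √(310²+200²) = √136100 ≈ 368.92, ∠ = arctan(200/310) ≈ 32.83°
pole (s+947): 947 + j200 → |·| = √(947²+200²) = √936809 ≈ 967.89, ∠ = arctan(200/947) ≈ 11.93°
pole at origin: |s| = 200, ∠ = 90.00° (in denominator)
|G| = 5 · 40200 / 1.4287e+10 ≈ 1.4069e-05

1.41e-05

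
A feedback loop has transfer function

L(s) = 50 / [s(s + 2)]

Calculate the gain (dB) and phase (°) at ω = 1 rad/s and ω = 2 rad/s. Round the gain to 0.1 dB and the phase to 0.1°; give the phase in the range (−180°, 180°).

At s = jω = j1:
pole (s+2): 2 + j1 → |·| = √(2²+1²) = √5 ≈ 2.2361, ∠ = arctan(1/2) ≈ 26.57°
pole at origin: |s| = 1, ∠ = 90.00° (in denominator)
|L| = 50 / 2.2361 ≈ 22.36
Gain = 20 log₁₀(22.36) ≈ 26.99 dB
∠L = 0.00° − 116.57° = -116.57°

At s = jω = j2:
pole (s+2): 2 + j2 → |·| = √(2²+2²) = √8 ≈ 2.8284, ∠ = arctan(2/2) ≈ 45.00°
pole at origin: |s| = 2, ∠ = 90.00° (in denominator)
|L| = 50 / 5.6568 ≈ 8.8389
Gain = 20 log₁₀(8.8389) ≈ 18.93 dB
∠L = 0.00° − 135.00° = -135.00°

ω = 1: 27.0 dB, -116.6°; ω = 2: 18.9 dB, -135.0°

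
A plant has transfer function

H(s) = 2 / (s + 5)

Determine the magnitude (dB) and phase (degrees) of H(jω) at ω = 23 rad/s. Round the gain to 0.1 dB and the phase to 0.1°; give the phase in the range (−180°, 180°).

Substitute s = j23:
Numerator: 2 = 2 + j0
Denominator: (j23) + 5 = 5 + j23
|N| = √(2² + 0²) ≈ 2, ∠N ≈ 0.00°
|D| = √(5² + 23²) ≈ 23.537, ∠D ≈ 77.74°
|H| = 2 / 23.537 ≈ 0.084973
Gain = 20 log₁₀(0.084973) ≈ -21.41 dB
∠H = 0.00° − 77.74° = -77.74°

-21.4 dB, -77.7°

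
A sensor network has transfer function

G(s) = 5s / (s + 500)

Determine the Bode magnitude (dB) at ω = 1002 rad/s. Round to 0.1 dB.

At s = jω = j1002:
zero at origin: s = j1002 → |·| = 1002, ∠ = 90.00°
pole (s+500): 500 + j1002 → |·| = √(500²+1002²) = √1254004 ≈ 1119.8, ∠ = arctan(1002/500) ≈ 63.48°
|G| = 5 · 1002 / 1119.8 ≈ 4.474
Gain = 20 log₁₀(4.474) ≈ 13.01 dB

13.0 dB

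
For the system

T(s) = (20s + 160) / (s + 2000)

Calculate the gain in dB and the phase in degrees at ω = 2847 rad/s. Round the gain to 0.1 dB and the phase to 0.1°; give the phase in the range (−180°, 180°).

24.3 dB, 34.9°

Substitute s = j2847:
Numerator: 20(j2847) + 160 = 160 + j56940
Denominator: (j2847) + 2000 = 2000 + j2847
|N| = √(160² + 56940²) ≈ 56940, ∠N ≈ 89.84°
|D| = √(2000² + 2847²) ≈ 3479.3, ∠D ≈ 54.91°
|T| = 56940 / 3479.3 ≈ 16.365
Gain = 20 log₁₀(16.365) ≈ 24.28 dB
∠T = 89.84° − 54.91° = 34.93°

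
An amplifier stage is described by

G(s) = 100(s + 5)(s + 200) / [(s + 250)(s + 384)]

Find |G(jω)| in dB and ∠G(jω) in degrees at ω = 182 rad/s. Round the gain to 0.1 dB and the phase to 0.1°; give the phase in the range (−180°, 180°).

At s = jω = j182:
zero (s+5): 5 + j182 → |·| = √(5²+182²) = √33149 ≈ 182.07, ∠ = arctan(182/5) ≈ 88.43°
zero (s+200): 200 + j182 → |·| = √(200²+182²) = √73124 ≈ 270.41, ∠ = arctan(182/200) ≈ 42.30°
pole (s+250): 250 + j182 → |·| = √(250²+182²) = √95624 ≈ 309.23, ∠ = arctan(182/250) ≈ 36.05°
pole (s+384): 384 + j182 → |·| = √(384²+182²) = √180580 ≈ 424.95, ∠ = arctan(182/384) ≈ 25.36°
|G| = 100 · 49234 / 1.3141e+05 ≈ 37.466
Gain = 20 log₁₀(37.466) ≈ 31.47 dB
∠G = 130.73° − 61.41° = 69.32°

31.5 dB, 69.3°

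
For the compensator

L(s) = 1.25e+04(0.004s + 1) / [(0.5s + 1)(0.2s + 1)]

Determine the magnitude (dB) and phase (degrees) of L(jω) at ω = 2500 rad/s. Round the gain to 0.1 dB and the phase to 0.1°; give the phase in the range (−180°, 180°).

-13.9 dB, -95.6°

At ω = 2500 rad/s:
zero (1 + j2500·0.004) = 1 + j10 → |·| ≈ 10.05, ∠ ≈ 84.29°
pole (1 + j2500·0.5) = 1 + j1250 → |·| ≈ 1250, ∠ ≈ 89.95°
pole (1 + j2500·0.2) = 1 + j500 → |·| ≈ 500, ∠ ≈ 89.89°
|L| = 1.25e+04 · 10.05 / (1250 · 500) ≈ 0.201
Gain = 20 log₁₀(0.201) ≈ -13.94 dB
∠L = (84.29°) − (89.95° + 89.89°) = -95.55°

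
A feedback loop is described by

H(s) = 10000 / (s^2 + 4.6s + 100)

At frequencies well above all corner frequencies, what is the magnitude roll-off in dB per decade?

Each pole contributes −20 dB/decade at high frequency; each zero contributes +20 dB/decade.
Net: 0 zero(s) − 2 pole(s) → -40 dB/decade.

-40 dB/decade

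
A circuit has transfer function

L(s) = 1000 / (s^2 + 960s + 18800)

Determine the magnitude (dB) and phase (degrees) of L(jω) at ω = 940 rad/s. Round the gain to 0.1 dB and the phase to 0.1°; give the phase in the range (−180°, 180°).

Substitute s = j940:
Numerator: 1000 = 1000 + j0
Denominator: (j940)^2 + 960(j940) + 18800 = -864800 + j902400
|N| = √(1000² + 0²) ≈ 1000, ∠N ≈ 0.00°
|D| = √(864800² + 902400²) ≈ 1.2499e+06, ∠D ≈ 133.78°
|L| = 1000 / 1.2499e+06 ≈ 0.00080006
Gain = 20 log₁₀(0.00080006) ≈ -61.94 dB
∠L = 0.00° − 133.78° = -133.78°

-61.9 dB, -133.8°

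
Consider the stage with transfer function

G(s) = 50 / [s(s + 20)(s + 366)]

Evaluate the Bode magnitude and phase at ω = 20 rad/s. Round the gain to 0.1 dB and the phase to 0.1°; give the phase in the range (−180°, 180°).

At s = jω = j20:
pole (s+20): 20 + j20 → |·| = √(20²+20²) = √800 ≈ 28.284, ∠ = arctan(20/20) ≈ 45.00°
pole (s+366): 366 + j20 → |·| = √(366²+20²) = √134356 ≈ 366.55, ∠ = arctan(20/366) ≈ 3.13°
pole at origin: |s| = 20, ∠ = 90.00° (in denominator)
|G| = 50 / 2.0735e+05 ≈ 0.00024114
Gain = 20 log₁₀(0.00024114) ≈ -72.35 dB
∠G = 0.00° − 138.13° = -138.13°

-72.4 dB, -138.1°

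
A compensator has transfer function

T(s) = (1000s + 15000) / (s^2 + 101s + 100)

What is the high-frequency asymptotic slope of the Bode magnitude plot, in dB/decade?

-20 dB/decade

Each pole contributes −20 dB/decade at high frequency; each zero contributes +20 dB/decade.
Net: 1 zero(s) − 2 pole(s) → -20 dB/decade.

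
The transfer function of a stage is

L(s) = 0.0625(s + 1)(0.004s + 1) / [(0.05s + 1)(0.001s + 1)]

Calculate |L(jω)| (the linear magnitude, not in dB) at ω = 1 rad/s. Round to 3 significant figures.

0.0883

At ω = 1 rad/s:
zero (1 + j1·1) = 1 + j1 → |·| ≈ 1.4142, ∠ ≈ 45.00°
zero (1 + j1·0.004) = 1 + j0.004 → |·| ≈ 1, ∠ ≈ 0.23°
pole (1 + j1·0.05) = 1 + j0.05 → |·| ≈ 1.0012, ∠ ≈ 2.86°
pole (1 + j1·0.001) = 1 + j0.001 → |·| ≈ 1, ∠ ≈ 0.06°
|L| = 0.0625 · 1.4142 · 1 / (1.0012 · 1) ≈ 0.088282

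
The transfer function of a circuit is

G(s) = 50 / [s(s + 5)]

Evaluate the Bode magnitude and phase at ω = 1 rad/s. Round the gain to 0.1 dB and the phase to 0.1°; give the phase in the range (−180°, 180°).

19.8 dB, -101.3°

At s = jω = j1:
pole (s+5): 5 + j1 → |·| = √(5²+1²) = √26 ≈ 5.099, ∠ = arctan(1/5) ≈ 11.31°
pole at origin: |s| = 1, ∠ = 90.00° (in denominator)
|G| = 50 / 5.099 ≈ 9.8058
Gain = 20 log₁₀(9.8058) ≈ 19.83 dB
∠G = 0.00° − 101.31° = -101.31°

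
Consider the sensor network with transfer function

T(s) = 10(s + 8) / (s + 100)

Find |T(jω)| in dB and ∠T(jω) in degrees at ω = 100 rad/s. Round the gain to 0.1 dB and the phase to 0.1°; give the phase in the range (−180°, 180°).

17.0 dB, 40.4°

At s = jω = j100:
zero (s+8): 8 + j100 → |·| = √(8²+100²) = √10064 ≈ 100.32, ∠ = arctan(100/8) ≈ 85.43°
pole (s+100): 100 + j100 → |·| = √(100²+100²) = √20000 ≈ 141.42, ∠ = arctan(100/100) ≈ 45.00°
|T| = 10 · 100.32 / 141.42 ≈ 7.0938
Gain = 20 log₁₀(7.0938) ≈ 17.02 dB
∠T = 85.43° − 45.00° = 40.43°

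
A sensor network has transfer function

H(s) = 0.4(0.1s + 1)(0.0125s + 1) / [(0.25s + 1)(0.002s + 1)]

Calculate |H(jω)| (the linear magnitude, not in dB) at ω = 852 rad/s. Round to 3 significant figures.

0.866

At ω = 852 rad/s:
zero (1 + j852·0.1) = 1 + j85.2 → |·| ≈ 85.206, ∠ ≈ 89.33°
zero (1 + j852·0.0125) = 1 + j10.65 → |·| ≈ 10.697, ∠ ≈ 84.64°
pole (1 + j852·0.25) = 1 + j213 → |·| ≈ 213, ∠ ≈ 89.73°
pole (1 + j852·0.002) = 1 + j1.704 → |·| ≈ 1.9758, ∠ ≈ 59.59°
|H| = 0.4 · 85.206 · 10.697 / (213 · 1.9758) ≈ 0.8663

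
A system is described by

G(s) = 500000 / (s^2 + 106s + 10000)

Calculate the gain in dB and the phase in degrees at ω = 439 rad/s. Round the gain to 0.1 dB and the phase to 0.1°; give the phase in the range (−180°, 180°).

At s = jω = j439:
quadratic: (j439)² + 106·j439 + 10000 = -182721 + j46534 → |·| ≈ 1.8855e+05, ∠ ≈ 165.71°
|G| = 500000 / 1.8855e+05 ≈ 2.6518
Gain = 20 log₁₀(2.6518) ≈ 8.47 dB
∠G = 0.00° − 165.71° = -165.71°

8.5 dB, -165.7°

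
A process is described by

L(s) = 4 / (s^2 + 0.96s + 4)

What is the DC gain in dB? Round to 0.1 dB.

0.0 dB

L(0) = 4 / 4 = 1
20 log₁₀(1) ≈ 0.00 dB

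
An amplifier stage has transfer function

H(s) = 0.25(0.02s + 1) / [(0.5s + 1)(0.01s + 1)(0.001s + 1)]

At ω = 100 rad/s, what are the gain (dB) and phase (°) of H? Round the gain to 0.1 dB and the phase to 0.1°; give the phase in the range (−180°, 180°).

At ω = 100 rad/s:
zero (1 + j100·0.02) = 1 + j2 → |·| ≈ 2.2361, ∠ ≈ 63.43°
pole (1 + j100·0.5) = 1 + j50 → |·| ≈ 50.01, ∠ ≈ 88.85°
pole (1 + j100·0.01) = 1 + j1 → |·| ≈ 1.4142, ∠ ≈ 45.00°
pole (1 + j100·0.001) = 1 + j0.1 → |·| ≈ 1.005, ∠ ≈ 5.71°
|H| = 0.25 · 2.2361 / (50.01 · 1.4142 · 1.005) ≈ 0.007865
Gain = 20 log₁₀(0.007865) ≈ -42.09 dB
∠H = (63.43°) − (88.85° + 45.00° + 5.71°) = -76.13°

-42.1 dB, -76.1°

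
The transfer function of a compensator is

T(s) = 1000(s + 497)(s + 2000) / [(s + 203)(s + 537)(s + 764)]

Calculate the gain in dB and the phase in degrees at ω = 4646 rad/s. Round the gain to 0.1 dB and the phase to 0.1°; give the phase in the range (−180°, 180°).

At s = jω = j4646:
zero (s+497): 497 + j4646 → |·| = √(497²+4646²) = √21832325 ≈ 4672.5, ∠ = arctan(4646/497) ≈ 83.89°
zero (s+2000): 2000 + j4646 → |·| = √(2000²+4646²) = √25585316 ≈ 5058.2, ∠ = arctan(4646/2000) ≈ 66.71°
pole (s+203): 203 + j4646 → |·| = √(203²+4646²) = √21626525 ≈ 4650.4, ∠ = arctan(4646/203) ≈ 87.50°
pole (s+537): 537 + j4646 → |·| = √(537²+4646²) = √21873685 ≈ 4676.9, ∠ = arctan(4646/537) ≈ 83.41°
pole (s+764): 764 + j4646 → |·| = √(764²+4646²) = √22169012 ≈ 4708.4, ∠ = arctan(4646/764) ≈ 80.66°
|T| = 1000 · 2.3634e+07 / 1.0241e+11 ≈ 0.23078
Gain = 20 log₁₀(0.23078) ≈ -12.74 dB
∠T = 150.60° − 251.57° = -100.97°

-12.7 dB, -101.0°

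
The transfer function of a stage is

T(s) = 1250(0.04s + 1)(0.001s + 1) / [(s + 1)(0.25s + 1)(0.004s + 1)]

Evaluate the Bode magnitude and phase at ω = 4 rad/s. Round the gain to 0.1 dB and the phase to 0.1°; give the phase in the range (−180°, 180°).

At ω = 4 rad/s:
zero (1 + j4·0.04) = 1 + j0.16 → |·| ≈ 1.0127, ∠ ≈ 9.09°
zero (1 + j4·0.001) = 1 + j0.004 → |·| ≈ 1, ∠ ≈ 0.23°
pole (1 + j4·1) = 1 + j4 → |·| ≈ 4.1231, ∠ ≈ 75.96°
pole (1 + j4·0.25) = 1 + j1 → |·| ≈ 1.4142, ∠ ≈ 45.00°
pole (1 + j4·0.004) = 1 + j0.016 → |·| ≈ 1.0001, ∠ ≈ 0.92°
|T| = 1250 · 1.0127 · 1 / (4.1231 · 1.4142 · 1.0001) ≈ 217.08
Gain = 20 log₁₀(217.08) ≈ 46.73 dB
∠T = (9.09° + 0.23°) − (75.96° + 45.00° + 0.92°) = -112.56°

46.7 dB, -112.6°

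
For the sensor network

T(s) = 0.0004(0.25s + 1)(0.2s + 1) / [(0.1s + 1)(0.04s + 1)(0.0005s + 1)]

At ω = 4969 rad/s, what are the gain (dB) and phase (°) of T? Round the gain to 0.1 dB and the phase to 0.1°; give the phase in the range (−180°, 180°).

At ω = 4969 rad/s:
zero (1 + j4969·0.25) = 1 + j1242.25 → |·| ≈ 1242.3, ∠ ≈ 89.95°
zero (1 + j4969·0.2) = 1 + j993.8 → |·| ≈ 993.8, ∠ ≈ 89.94°
pole (1 + j4969·0.1) = 1 + j496.9 → |·| ≈ 496.9, ∠ ≈ 89.88°
pole (1 + j4969·0.04) = 1 + j198.76 → |·| ≈ 198.76, ∠ ≈ 89.71°
pole (1 + j4969·0.0005) = 1 + j2.4845 → |·| ≈ 2.6782, ∠ ≈ 68.08°
|T| = 0.0004 · 1242.3 · 993.8 / (496.9 · 198.76 · 2.6782) ≈ 0.001867
Gain = 20 log₁₀(0.001867) ≈ -54.58 dB
∠T = (89.95° + 89.94°) − (89.88° + 89.71° + 68.08°) = -67.78°

-54.6 dB, -67.8°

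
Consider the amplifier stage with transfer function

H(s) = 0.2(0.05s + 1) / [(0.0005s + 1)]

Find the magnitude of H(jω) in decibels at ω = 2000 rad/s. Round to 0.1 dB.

23.0 dB

At ω = 2000 rad/s:
zero (1 + j2000·0.05) = 1 + j100 → |·| ≈ 100, ∠ ≈ 89.43°
pole (1 + j2000·0.0005) = 1 + j1 → |·| ≈ 1.4142, ∠ ≈ 45.00°
|H| = 0.2 · 100 / (1.4142) ≈ 14.142
Gain = 20 log₁₀(14.142) ≈ 23.01 dB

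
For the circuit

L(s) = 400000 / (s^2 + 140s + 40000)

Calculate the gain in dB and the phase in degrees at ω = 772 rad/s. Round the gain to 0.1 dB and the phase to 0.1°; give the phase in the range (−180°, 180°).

At s = jω = j772:
quadratic: (j772)² + 140·j772 + 40000 = -555984 + j108080 → |·| ≈ 5.6639e+05, ∠ ≈ 169.00°
|L| = 400000 / 5.6639e+05 ≈ 0.70623
Gain = 20 log₁₀(0.70623) ≈ -3.02 dB
∠L = 0.00° − 169.00° = -169.00°

-3.0 dB, -169.0°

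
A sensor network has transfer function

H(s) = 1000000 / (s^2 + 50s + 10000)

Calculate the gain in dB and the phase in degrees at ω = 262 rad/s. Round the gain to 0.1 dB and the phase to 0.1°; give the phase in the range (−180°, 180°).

24.4 dB, -167.4°

At s = jω = j262:
quadratic: (j262)² + 50·j262 + 10000 = -58644 + j13100 → |·| ≈ 60089, ∠ ≈ 167.41°
|H| = 1000000 / 60089 ≈ 16.642
Gain = 20 log₁₀(16.642) ≈ 24.42 dB
∠H = 0.00° − 167.41° = -167.41°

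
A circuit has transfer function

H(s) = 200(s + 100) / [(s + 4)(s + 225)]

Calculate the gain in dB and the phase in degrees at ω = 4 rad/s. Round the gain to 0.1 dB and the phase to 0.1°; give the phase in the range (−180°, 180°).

23.9 dB, -43.7°

At s = jω = j4:
zero (s+100): 100 + j4 → |·| = √(100²+4²) = √10016 ≈ 100.08, ∠ = arctan(4/100) ≈ 2.29°
pole (s+4): 4 + j4 → |·| = √(4²+4²) = √32 ≈ 5.6569, ∠ = arctan(4/4) ≈ 45.00°
pole (s+225): 225 + j4 → |·| = √(225²+4²) = √50641 ≈ 225.04, ∠ = arctan(4/225) ≈ 1.02°
|H| = 200 · 100.08 / 1273 ≈ 15.723
Gain = 20 log₁₀(15.723) ≈ 23.93 dB
∠H = 2.29° − 46.02° = -43.73°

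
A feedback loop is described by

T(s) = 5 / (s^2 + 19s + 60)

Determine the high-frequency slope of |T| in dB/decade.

Each pole contributes −20 dB/decade at high frequency; each zero contributes +20 dB/decade.
Net: 0 zero(s) − 2 pole(s) → -40 dB/decade.

-40 dB/decade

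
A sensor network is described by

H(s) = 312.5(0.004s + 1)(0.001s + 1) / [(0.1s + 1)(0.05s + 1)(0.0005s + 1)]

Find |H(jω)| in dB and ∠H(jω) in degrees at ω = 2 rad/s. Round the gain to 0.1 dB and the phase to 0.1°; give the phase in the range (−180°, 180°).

At ω = 2 rad/s:
zero (1 + j2·0.004) = 1 + j0.008 → |·| ≈ 1, ∠ ≈ 0.46°
zero (1 + j2·0.001) = 1 + j0.002 → |·| ≈ 1, ∠ ≈ 0.11°
pole (1 + j2·0.1) = 1 + j0.2 → |·| ≈ 1.0198, ∠ ≈ 11.31°
pole (1 + j2·0.05) = 1 + j0.1 → |·| ≈ 1.005, ∠ ≈ 5.71°
pole (1 + j2·0.0005) = 1 + j0.001 → |·| ≈ 1, ∠ ≈ 0.06°
|H| = 312.5 · 1 · 1 / (1.0198 · 1.005 · 1) ≈ 304.91
Gain = 20 log₁₀(304.91) ≈ 49.68 dB
∠H = (0.46° + 0.11°) − (11.31° + 5.71° + 0.06°) = -16.51°

49.7 dB, -16.5°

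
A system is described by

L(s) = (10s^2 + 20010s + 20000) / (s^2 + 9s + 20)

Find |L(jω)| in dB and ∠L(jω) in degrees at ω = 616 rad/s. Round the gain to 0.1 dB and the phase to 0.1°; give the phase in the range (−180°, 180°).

Substitute s = j616:
Numerator: 10(j616)^2 + 20010(j616) + 20000 = -3774560 + j12326160
Denominator: (j616)^2 + 9(j616) + 20 = -379436 + j5544
|N| = √(3774560² + 12326160²) ≈ 1.2891e+07, ∠N ≈ 107.03°
|D| = √(379436² + 5544²) ≈ 3.7948e+05, ∠D ≈ 179.16°
|L| = 1.2891e+07 / 3.7948e+05 ≈ 33.97
Gain = 20 log₁₀(33.97) ≈ 30.62 dB
∠L = 107.03° − 179.16° = -72.13°

30.6 dB, -72.1°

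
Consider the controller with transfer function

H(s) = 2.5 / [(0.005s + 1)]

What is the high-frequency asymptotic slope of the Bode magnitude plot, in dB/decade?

-20 dB/decade

Each pole contributes −20 dB/decade at high frequency; each zero contributes +20 dB/decade.
Net: 0 zero(s) − 1 pole(s) → -20 dB/decade.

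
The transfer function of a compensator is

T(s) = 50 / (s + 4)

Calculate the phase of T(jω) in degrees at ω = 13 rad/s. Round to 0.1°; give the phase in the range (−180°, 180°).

-72.9°

Substitute s = j13:
Numerator: 50 = 50 + j0
Denominator: (j13) + 4 = 4 + j13
|N| = √(50² + 0²) ≈ 50, ∠N ≈ 0.00°
|D| = √(4² + 13²) ≈ 13.601, ∠D ≈ 72.90°
∠T = 0.00° − 72.90° = -72.90°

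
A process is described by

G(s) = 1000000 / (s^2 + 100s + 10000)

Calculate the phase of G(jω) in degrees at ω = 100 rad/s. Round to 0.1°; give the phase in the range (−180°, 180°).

-90.0°

At s = jω = j100:
quadratic: (j100)² + 100·j100 + 10000 = 0 + j10000 → |·| ≈ 10000, ∠ ≈ 90.00°
∠G = 0.00° − 90.00° = -90.00°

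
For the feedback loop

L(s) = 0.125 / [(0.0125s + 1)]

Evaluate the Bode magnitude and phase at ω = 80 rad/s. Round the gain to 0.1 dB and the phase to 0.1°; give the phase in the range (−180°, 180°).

At ω = 80 rad/s:
pole (1 + j80·0.0125) = 1 + j1 → |·| ≈ 1.4142, ∠ ≈ 45.00°
|L| = 0.125 · 1 / (1.4142) ≈ 0.088389
Gain = 20 log₁₀(0.088389) ≈ -21.07 dB
∠L = (0°) − (45.00°) = -45.00°

-21.1 dB, -45.0°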